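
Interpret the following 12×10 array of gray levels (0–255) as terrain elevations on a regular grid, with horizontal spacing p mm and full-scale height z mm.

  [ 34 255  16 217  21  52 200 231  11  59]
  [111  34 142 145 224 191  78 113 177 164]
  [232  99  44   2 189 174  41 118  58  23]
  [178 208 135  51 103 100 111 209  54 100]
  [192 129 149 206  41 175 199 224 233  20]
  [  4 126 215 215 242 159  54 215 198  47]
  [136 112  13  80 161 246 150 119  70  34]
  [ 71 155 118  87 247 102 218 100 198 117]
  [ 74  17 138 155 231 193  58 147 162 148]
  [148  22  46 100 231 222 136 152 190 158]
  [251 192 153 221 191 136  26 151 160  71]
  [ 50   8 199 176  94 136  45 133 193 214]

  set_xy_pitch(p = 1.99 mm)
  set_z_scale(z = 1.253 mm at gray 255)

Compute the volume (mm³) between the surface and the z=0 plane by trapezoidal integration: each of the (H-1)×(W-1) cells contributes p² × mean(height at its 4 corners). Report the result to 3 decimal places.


260.909

height_mm = gray/255 × 1.253; cell vol = 1.99² × mean(4 corners)
unit = 1.99² × 1.253 / (4×255) = 0.00486471 mm³ per gray-sum
row 0: Σ corner-gray over 9 cells = 4582  → 22.2901
row 1: Σ corner-gray over 9 cells = 4188  → 20.3734
row 2: Σ corner-gray over 9 cells = 3925  → 19.0940
row 3: Σ corner-gray over 9 cells = 5144  → 25.0241
row 4: Σ corner-gray over 9 cells = 5823  → 28.3272
row 5: Σ corner-gray over 9 cells = 4971  → 24.1825
row 6: Σ corner-gray over 9 cells = 4710  → 22.9128
row 7: Σ corner-gray over 9 cells = 5062  → 24.6252
row 8: Σ corner-gray over 9 cells = 4928  → 23.9733
row 9: Σ corner-gray over 9 cells = 5286  → 25.7149
row 10: Σ corner-gray over 9 cells = 5014  → 24.3917
Σ rows: total corner-gray = 53633  → 260.9090 mm³


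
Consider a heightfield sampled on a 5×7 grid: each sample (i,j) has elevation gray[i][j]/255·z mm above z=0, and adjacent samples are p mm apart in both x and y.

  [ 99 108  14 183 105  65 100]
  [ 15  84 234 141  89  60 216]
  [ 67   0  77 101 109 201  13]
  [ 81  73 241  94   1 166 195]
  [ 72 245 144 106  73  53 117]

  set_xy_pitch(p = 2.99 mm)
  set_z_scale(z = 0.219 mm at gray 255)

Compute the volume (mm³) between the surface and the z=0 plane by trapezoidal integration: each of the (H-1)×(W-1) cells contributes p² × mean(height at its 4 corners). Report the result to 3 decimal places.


height_mm = gray/255 × 0.219; cell vol = 2.99² × mean(4 corners)
unit = 2.99² × 0.219 / (4×255) = 0.00191949 mm³ per gray-sum
row 0: Σ corner-gray over 6 cells = 2596  → 4.9830
row 1: Σ corner-gray over 6 cells = 2503  → 4.8045
row 2: Σ corner-gray over 6 cells = 2482  → 4.7642
row 3: Σ corner-gray over 6 cells = 2857  → 5.4840
Σ rows: total corner-gray = 10438  → 20.0357 mm³

20.036


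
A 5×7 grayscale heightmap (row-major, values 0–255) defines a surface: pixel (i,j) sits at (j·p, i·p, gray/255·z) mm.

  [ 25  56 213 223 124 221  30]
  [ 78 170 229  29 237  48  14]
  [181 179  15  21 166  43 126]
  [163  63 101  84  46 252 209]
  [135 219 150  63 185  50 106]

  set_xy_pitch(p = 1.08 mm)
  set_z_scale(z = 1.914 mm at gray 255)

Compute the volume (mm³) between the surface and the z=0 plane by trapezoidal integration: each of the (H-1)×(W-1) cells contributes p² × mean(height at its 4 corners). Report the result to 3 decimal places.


height_mm = gray/255 × 1.914; cell vol = 1.08² × mean(4 corners)
unit = 1.08² × 1.914 / (4×255) = 0.00218872 mm³ per gray-sum
row 0: Σ corner-gray over 6 cells = 3247  → 7.1068
row 1: Σ corner-gray over 6 cells = 2673  → 5.8504
row 2: Σ corner-gray over 6 cells = 2619  → 5.7322
row 3: Σ corner-gray over 6 cells = 3039  → 6.6515
Σ rows: total corner-gray = 11578  → 25.3409 mm³

25.341


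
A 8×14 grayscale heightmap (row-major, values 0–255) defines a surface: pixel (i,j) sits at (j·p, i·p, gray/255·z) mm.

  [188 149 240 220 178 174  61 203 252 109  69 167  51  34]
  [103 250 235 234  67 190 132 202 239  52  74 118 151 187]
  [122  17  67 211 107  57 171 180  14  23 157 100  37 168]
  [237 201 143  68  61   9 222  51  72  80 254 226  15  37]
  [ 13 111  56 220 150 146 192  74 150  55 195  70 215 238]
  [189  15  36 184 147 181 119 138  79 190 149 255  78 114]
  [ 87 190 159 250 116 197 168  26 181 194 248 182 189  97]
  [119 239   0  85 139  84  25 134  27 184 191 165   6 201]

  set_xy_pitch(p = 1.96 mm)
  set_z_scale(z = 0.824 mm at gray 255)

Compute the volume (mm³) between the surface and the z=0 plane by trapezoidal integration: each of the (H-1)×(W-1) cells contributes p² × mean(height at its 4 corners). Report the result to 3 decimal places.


152.682

height_mm = gray/255 × 0.824; cell vol = 1.96² × mean(4 corners)
unit = 1.96² × 0.824 / (4×255) = 0.00310341 mm³ per gray-sum
row 0: Σ corner-gray over 13 cells = 8146  → 25.2804
row 1: Σ corner-gray over 13 cells = 6750  → 20.9480
row 2: Σ corner-gray over 13 cells = 5650  → 17.5343
row 3: Σ corner-gray over 13 cells = 6597  → 20.4732
row 4: Σ corner-gray over 13 cells = 6964  → 21.6121
row 5: Σ corner-gray over 13 cells = 7829  → 24.2966
row 6: Σ corner-gray over 13 cells = 7262  → 22.5370
Σ rows: total corner-gray = 49198  → 152.6816 mm³


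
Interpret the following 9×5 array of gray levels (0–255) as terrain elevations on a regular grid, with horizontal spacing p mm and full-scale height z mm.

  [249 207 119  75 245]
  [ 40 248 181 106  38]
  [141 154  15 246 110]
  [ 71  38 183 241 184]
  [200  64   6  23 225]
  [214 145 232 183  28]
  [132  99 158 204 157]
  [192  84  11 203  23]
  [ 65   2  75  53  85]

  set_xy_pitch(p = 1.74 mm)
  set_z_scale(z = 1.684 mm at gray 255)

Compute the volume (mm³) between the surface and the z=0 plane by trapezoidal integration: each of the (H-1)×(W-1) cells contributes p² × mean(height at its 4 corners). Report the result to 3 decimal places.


82.535

height_mm = gray/255 × 1.684; cell vol = 1.74² × mean(4 corners)
unit = 1.74² × 1.684 / (4×255) = 0.00499851 mm³ per gray-sum
row 0: Σ corner-gray over 4 cells = 2444  → 12.2164
row 1: Σ corner-gray over 4 cells = 2229  → 11.1417
row 2: Σ corner-gray over 4 cells = 2260  → 11.2966
row 3: Σ corner-gray over 4 cells = 1790  → 8.9473
row 4: Σ corner-gray over 4 cells = 1973  → 9.8621
row 5: Σ corner-gray over 4 cells = 2573  → 12.8612
row 6: Σ corner-gray over 4 cells = 2022  → 10.1070
row 7: Σ corner-gray over 4 cells = 1221  → 6.1032
Σ rows: total corner-gray = 16512  → 82.5354 mm³


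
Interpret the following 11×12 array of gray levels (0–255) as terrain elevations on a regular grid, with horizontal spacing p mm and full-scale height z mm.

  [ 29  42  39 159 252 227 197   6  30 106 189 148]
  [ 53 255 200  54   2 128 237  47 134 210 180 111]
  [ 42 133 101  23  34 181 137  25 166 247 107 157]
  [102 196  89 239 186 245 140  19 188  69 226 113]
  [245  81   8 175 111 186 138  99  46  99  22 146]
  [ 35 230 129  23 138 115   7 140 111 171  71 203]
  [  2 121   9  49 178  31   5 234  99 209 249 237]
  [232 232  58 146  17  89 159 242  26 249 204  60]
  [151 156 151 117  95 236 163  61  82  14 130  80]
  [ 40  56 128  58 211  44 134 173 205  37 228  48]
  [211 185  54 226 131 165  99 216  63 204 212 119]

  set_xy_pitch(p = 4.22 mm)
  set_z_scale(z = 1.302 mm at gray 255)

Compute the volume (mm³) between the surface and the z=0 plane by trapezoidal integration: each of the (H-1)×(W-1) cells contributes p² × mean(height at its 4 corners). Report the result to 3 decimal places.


1267.462

height_mm = gray/255 × 1.302; cell vol = 4.22² × mean(4 corners)
unit = 4.22² × 1.302 / (4×255) = 0.0227319 mm³ per gray-sum
row 0: Σ corner-gray over 11 cells = 5729  → 130.2310
row 1: Σ corner-gray over 11 cells = 5565  → 126.5030
row 2: Σ corner-gray over 11 cells = 5916  → 134.4819
row 3: Σ corner-gray over 11 cells = 5730  → 130.2538
row 4: Σ corner-gray over 11 cells = 4829  → 109.7723
row 5: Σ corner-gray over 11 cells = 5115  → 116.2737
row 6: Σ corner-gray over 11 cells = 5743  → 130.5493
row 7: Σ corner-gray over 11 cells = 5777  → 131.3222
row 8: Σ corner-gray over 11 cells = 5277  → 119.9562
row 9: Σ corner-gray over 11 cells = 6076  → 138.1190
Σ rows: total corner-gray = 55757  → 1267.4625 mm³


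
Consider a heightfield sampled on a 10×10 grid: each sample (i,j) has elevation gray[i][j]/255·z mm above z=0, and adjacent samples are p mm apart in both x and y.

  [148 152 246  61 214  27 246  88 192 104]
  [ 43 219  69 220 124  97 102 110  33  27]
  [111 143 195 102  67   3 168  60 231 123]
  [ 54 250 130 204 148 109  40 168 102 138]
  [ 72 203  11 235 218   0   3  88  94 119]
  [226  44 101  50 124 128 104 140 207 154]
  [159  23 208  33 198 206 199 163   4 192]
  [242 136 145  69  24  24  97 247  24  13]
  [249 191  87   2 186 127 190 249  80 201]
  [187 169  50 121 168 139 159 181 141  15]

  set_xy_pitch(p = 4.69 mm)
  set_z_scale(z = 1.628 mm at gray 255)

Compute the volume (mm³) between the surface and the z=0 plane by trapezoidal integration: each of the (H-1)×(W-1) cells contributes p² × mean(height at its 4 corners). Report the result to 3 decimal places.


1419.466

height_mm = gray/255 × 1.628; cell vol = 4.69² × mean(4 corners)
unit = 4.69² × 1.628 / (4×255) = 0.0351075 mm³ per gray-sum
row 0: Σ corner-gray over 9 cells = 4722  → 165.7776
row 1: Σ corner-gray over 9 cells = 4190  → 147.1004
row 2: Σ corner-gray over 9 cells = 4666  → 163.8116
row 3: Σ corner-gray over 9 cells = 4389  → 154.0868
row 4: Σ corner-gray over 9 cells = 4071  → 142.9226
row 5: Σ corner-gray over 9 cells = 4595  → 161.3190
row 6: Σ corner-gray over 9 cells = 4206  → 147.6621
row 7: Σ corner-gray over 9 cells = 4461  → 156.6146
row 8: Σ corner-gray over 9 cells = 5132  → 180.1717
Σ rows: total corner-gray = 40432  → 1419.4665 mm³


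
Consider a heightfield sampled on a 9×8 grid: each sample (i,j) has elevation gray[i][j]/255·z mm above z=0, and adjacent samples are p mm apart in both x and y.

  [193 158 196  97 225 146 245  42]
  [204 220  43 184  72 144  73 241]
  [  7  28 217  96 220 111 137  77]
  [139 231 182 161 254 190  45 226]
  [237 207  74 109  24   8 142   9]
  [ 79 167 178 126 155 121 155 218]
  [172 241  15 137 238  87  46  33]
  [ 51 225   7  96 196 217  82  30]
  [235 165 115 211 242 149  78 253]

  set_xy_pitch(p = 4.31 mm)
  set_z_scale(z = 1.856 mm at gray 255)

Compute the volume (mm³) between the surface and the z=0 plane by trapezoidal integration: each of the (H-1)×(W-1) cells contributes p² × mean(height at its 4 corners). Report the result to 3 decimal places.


height_mm = gray/255 × 1.856; cell vol = 4.31² × mean(4 corners)
unit = 4.31² × 1.856 / (4×255) = 0.0338012 mm³ per gray-sum
row 0: Σ corner-gray over 7 cells = 4286  → 144.8720
row 1: Σ corner-gray over 7 cells = 3619  → 122.3266
row 2: Σ corner-gray over 7 cells = 4193  → 141.7285
row 3: Σ corner-gray over 7 cells = 3865  → 130.6417
row 4: Σ corner-gray over 7 cells = 3475  → 117.4592
row 5: Σ corner-gray over 7 cells = 3834  → 129.5939
row 6: Σ corner-gray over 7 cells = 3460  → 116.9522
row 7: Σ corner-gray over 7 cells = 4135  → 139.7680
Σ rows: total corner-gray = 30867  → 1043.3422 mm³

1043.342


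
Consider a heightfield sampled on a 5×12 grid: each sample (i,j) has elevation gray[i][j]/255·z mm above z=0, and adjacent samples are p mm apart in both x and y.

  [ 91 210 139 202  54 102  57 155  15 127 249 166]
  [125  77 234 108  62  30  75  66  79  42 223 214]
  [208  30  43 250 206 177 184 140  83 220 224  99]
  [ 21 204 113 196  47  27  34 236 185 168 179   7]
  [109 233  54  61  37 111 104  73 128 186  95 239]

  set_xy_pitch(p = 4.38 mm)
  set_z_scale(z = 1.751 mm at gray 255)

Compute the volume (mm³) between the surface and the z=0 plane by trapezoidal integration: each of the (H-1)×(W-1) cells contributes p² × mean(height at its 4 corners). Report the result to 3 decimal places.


height_mm = gray/255 × 1.751; cell vol = 4.38² × mean(4 corners)
unit = 4.38² × 1.751 / (4×255) = 0.0329332 mm³ per gray-sum
row 0: Σ corner-gray over 11 cells = 5208  → 171.5162
row 1: Σ corner-gray over 11 cells = 5752  → 189.4319
row 2: Σ corner-gray over 11 cells = 6227  → 205.0752
row 3: Σ corner-gray over 11 cells = 5318  → 175.1389
Σ rows: total corner-gray = 22505  → 741.1621 mm³

741.162


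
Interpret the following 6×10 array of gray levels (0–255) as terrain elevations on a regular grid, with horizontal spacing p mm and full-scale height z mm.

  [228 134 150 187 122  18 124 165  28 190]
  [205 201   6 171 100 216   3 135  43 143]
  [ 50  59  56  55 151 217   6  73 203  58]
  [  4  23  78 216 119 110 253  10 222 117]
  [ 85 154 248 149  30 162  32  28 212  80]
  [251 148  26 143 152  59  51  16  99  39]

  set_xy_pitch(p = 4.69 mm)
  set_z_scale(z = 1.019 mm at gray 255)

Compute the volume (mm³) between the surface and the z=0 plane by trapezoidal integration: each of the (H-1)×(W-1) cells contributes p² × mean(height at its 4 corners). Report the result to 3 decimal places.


height_mm = gray/255 × 1.019; cell vol = 4.69² × mean(4 corners)
unit = 4.69² × 1.019 / (4×255) = 0.0219745 mm³ per gray-sum
row 0: Σ corner-gray over 9 cells = 4372  → 96.0727
row 1: Σ corner-gray over 9 cells = 3846  → 84.5141
row 2: Σ corner-gray over 9 cells = 3931  → 86.3819
row 3: Σ corner-gray over 9 cells = 4378  → 96.2045
row 4: Σ corner-gray over 9 cells = 3873  → 85.1074
Σ rows: total corner-gray = 20400  → 448.2805 mm³

448.281


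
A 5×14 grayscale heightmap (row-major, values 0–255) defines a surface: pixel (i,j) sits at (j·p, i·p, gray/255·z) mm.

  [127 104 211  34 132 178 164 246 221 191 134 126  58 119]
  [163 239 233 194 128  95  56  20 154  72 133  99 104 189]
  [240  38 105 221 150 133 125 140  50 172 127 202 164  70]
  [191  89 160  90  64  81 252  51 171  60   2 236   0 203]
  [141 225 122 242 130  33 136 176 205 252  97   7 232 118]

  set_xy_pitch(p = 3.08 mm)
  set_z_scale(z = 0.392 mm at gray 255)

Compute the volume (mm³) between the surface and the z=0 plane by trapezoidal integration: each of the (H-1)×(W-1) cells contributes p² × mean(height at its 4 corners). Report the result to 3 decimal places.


100.510

height_mm = gray/255 × 0.392; cell vol = 3.08² × mean(4 corners)
unit = 3.08² × 0.392 / (4×255) = 0.00364575 mm³ per gray-sum
row 0: Σ corner-gray over 13 cells = 7250  → 26.4317
row 1: Σ corner-gray over 13 cells = 6970  → 25.4109
row 2: Σ corner-gray over 13 cells = 6470  → 23.5880
row 3: Σ corner-gray over 13 cells = 6879  → 25.0791
Σ rows: total corner-gray = 27569  → 100.5098 mm³


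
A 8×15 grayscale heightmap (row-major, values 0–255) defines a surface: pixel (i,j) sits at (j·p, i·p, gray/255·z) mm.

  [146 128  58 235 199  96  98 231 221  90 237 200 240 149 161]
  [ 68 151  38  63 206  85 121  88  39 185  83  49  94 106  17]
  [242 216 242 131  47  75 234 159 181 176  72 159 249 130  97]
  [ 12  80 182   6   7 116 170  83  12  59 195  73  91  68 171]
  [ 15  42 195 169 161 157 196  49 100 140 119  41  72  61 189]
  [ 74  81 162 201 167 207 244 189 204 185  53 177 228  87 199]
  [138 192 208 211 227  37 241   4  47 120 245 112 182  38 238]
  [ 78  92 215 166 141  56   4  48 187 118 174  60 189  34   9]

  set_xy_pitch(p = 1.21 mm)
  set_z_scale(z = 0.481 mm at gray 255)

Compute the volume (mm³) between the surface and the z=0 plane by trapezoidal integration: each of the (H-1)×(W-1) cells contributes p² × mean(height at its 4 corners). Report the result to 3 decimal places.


35.166

height_mm = gray/255 × 0.481; cell vol = 1.21² × mean(4 corners)
unit = 1.21² × 0.481 / (4×255) = 0.000690424 mm³ per gray-sum
row 0: Σ corner-gray over 14 cells = 7372  → 5.0898
row 1: Σ corner-gray over 14 cells = 7182  → 4.9586
row 2: Σ corner-gray over 14 cells = 6948  → 4.7971
row 3: Σ corner-gray over 14 cells = 5675  → 3.9182
row 4: Σ corner-gray over 14 cells = 7851  → 5.4205
row 5: Σ corner-gray over 14 cells = 8747  → 6.0391
row 6: Σ corner-gray over 14 cells = 7159  → 4.9427
Σ rows: total corner-gray = 50934  → 35.1660 mm³


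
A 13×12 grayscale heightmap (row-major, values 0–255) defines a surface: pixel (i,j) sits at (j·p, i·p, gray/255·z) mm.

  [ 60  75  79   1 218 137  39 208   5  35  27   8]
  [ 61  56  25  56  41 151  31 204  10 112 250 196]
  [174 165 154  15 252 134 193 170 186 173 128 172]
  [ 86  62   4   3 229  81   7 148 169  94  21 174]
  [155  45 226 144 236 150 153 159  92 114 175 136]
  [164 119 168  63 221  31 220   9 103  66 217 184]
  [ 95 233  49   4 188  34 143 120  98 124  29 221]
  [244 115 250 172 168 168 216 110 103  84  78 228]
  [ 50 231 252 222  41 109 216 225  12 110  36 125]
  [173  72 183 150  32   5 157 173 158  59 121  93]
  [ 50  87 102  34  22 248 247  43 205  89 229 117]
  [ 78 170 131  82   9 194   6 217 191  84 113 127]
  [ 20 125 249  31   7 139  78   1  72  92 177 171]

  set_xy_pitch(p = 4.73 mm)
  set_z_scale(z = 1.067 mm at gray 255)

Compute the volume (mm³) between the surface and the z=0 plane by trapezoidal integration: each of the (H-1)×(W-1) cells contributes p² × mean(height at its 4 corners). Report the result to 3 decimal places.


height_mm = gray/255 × 1.067; cell vol = 4.73² × mean(4 corners)
unit = 4.73² × 1.067 / (4×255) = 0.0234038 mm³ per gray-sum
row 0: Σ corner-gray over 11 cells = 3845  → 89.9876
row 1: Σ corner-gray over 11 cells = 5615  → 131.4124
row 2: Σ corner-gray over 11 cells = 5382  → 125.9593
row 3: Σ corner-gray over 11 cells = 5175  → 121.1147
row 4: Σ corner-gray over 11 cells = 6061  → 141.8505
row 5: Σ corner-gray over 11 cells = 5142  → 120.3424
row 6: Σ corner-gray over 11 cells = 5760  → 134.8059
row 7: Σ corner-gray over 11 cells = 6483  → 151.7269
row 8: Σ corner-gray over 11 cells = 5569  → 130.3358
row 9: Σ corner-gray over 11 cells = 5265  → 123.2210
row 10: Σ corner-gray over 11 cells = 5378  → 125.8657
row 11: Σ corner-gray over 11 cells = 4732  → 110.7468
Σ rows: total corner-gray = 64407  → 1507.3691 mm³

1507.369


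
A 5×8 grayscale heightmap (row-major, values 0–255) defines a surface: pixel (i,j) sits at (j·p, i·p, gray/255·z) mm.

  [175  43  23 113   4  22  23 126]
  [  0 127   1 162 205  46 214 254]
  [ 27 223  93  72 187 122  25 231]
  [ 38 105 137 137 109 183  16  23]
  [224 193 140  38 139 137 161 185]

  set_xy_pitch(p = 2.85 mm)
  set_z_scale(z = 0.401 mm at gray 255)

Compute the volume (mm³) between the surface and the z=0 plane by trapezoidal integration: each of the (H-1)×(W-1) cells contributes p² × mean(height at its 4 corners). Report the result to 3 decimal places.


40.184

height_mm = gray/255 × 0.401; cell vol = 2.85² × mean(4 corners)
unit = 2.85² × 0.401 / (4×255) = 0.00319326 mm³ per gray-sum
row 0: Σ corner-gray over 7 cells = 2521  → 8.0502
row 1: Σ corner-gray over 7 cells = 3466  → 11.0678
row 2: Σ corner-gray over 7 cells = 3137  → 10.0172
row 3: Σ corner-gray over 7 cells = 3460  → 11.0487
Σ rows: total corner-gray = 12584  → 40.1840 mm³


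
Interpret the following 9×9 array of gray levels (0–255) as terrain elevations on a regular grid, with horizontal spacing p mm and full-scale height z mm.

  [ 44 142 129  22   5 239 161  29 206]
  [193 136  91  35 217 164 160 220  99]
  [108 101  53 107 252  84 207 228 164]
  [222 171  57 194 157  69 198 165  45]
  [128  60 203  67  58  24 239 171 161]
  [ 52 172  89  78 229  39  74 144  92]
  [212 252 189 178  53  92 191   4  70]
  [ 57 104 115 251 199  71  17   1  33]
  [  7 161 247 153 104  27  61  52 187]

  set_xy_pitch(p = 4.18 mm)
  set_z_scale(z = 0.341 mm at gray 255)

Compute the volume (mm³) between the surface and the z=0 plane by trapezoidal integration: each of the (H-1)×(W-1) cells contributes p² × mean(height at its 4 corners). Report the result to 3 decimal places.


189.841

height_mm = gray/255 × 0.341; cell vol = 4.18² × mean(4 corners)
unit = 4.18² × 0.341 / (4×255) = 0.00584126 mm³ per gray-sum
row 0: Σ corner-gray over 8 cells = 4042  → 23.6104
row 1: Σ corner-gray over 8 cells = 4674  → 27.3021
row 2: Σ corner-gray over 8 cells = 4625  → 27.0158
row 3: Σ corner-gray over 8 cells = 4222  → 24.6618
row 4: Σ corner-gray over 8 cells = 3727  → 21.7704
row 5: Σ corner-gray over 8 cells = 3994  → 23.3300
row 6: Σ corner-gray over 8 cells = 3806  → 22.2318
row 7: Σ corner-gray over 8 cells = 3410  → 19.9187
Σ rows: total corner-gray = 32500  → 189.8411 mm³


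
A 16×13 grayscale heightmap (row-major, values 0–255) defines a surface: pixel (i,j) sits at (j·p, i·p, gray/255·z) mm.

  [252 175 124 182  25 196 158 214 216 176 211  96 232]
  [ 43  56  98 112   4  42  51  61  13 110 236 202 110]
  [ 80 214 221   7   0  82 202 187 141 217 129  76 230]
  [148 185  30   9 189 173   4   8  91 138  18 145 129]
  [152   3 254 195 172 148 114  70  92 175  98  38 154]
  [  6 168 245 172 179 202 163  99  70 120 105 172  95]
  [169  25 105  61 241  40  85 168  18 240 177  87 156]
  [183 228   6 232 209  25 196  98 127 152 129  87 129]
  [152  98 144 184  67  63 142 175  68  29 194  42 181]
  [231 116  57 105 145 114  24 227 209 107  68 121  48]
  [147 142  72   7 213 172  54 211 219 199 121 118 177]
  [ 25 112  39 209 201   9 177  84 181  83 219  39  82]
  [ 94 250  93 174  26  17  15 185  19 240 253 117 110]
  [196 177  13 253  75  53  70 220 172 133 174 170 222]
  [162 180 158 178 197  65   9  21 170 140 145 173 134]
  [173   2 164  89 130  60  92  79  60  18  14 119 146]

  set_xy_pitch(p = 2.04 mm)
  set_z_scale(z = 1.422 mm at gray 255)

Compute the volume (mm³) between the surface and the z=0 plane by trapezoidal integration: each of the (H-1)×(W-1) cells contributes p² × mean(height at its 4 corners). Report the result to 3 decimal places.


518.196

height_mm = gray/255 × 1.422; cell vol = 2.04² × mean(4 corners)
unit = 2.04² × 1.422 / (4×255) = 0.00580176 mm³ per gray-sum
row 0: Σ corner-gray over 12 cells = 6153  → 35.6982
row 1: Σ corner-gray over 12 cells = 5385  → 31.2425
row 2: Σ corner-gray over 12 cells = 5519  → 32.0199
row 3: Σ corner-gray over 12 cells = 5281  → 30.6391
row 4: Σ corner-gray over 12 cells = 6515  → 37.7985
row 5: Σ corner-gray over 12 cells = 6310  → 36.6091
row 6: Σ corner-gray over 12 cells = 6109  → 35.4430
row 7: Σ corner-gray over 12 cells = 6035  → 35.0136
row 8: Σ corner-gray over 12 cells = 5610  → 32.5479
row 9: Σ corner-gray over 12 cells = 6245  → 36.2320
row 10: Σ corner-gray over 12 cells = 6193  → 35.9303
row 11: Σ corner-gray over 12 cells = 5795  → 33.6212
row 12: Σ corner-gray over 12 cells = 6420  → 37.2473
row 13: Σ corner-gray over 12 cells = 6606  → 38.3264
row 14: Σ corner-gray over 12 cells = 5141  → 29.8268
Σ rows: total corner-gray = 89317  → 518.1958 mm³


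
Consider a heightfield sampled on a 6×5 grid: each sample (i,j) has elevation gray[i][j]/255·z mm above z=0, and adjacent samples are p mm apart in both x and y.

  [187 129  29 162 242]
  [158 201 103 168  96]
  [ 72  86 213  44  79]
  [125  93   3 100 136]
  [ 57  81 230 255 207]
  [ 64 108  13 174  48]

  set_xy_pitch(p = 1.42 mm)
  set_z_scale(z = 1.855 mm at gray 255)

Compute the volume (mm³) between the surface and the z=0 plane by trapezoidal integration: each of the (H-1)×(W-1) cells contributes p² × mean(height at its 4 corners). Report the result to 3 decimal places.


36.447

height_mm = gray/255 × 1.855; cell vol = 1.42² × mean(4 corners)
unit = 1.42² × 1.855 / (4×255) = 0.00366708 mm³ per gray-sum
row 0: Σ corner-gray over 4 cells = 2267  → 8.3133
row 1: Σ corner-gray over 4 cells = 2035  → 7.4625
row 2: Σ corner-gray over 4 cells = 1490  → 5.4639
row 3: Σ corner-gray over 4 cells = 2049  → 7.5138
row 4: Σ corner-gray over 4 cells = 2098  → 7.6935
Σ rows: total corner-gray = 9939  → 36.4471 mm³


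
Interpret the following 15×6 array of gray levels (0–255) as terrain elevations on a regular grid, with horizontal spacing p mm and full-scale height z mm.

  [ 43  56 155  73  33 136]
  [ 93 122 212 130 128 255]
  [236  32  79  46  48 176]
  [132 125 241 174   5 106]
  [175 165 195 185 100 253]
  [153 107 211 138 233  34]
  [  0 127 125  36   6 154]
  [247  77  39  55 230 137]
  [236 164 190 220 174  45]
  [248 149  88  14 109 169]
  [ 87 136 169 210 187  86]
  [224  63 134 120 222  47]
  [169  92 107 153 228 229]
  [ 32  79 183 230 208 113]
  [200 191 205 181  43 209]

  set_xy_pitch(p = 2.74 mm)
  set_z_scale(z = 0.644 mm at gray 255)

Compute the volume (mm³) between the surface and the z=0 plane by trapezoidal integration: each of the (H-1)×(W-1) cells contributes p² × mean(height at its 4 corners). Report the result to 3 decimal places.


height_mm = gray/255 × 0.644; cell vol = 2.74² × mean(4 corners)
unit = 2.74² × 0.644 / (4×255) = 0.00474009 mm³ per gray-sum
row 0: Σ corner-gray over 5 cells = 2345  → 11.1155
row 1: Σ corner-gray over 5 cells = 2354  → 11.1582
row 2: Σ corner-gray over 5 cells = 2150  → 10.1912
row 3: Σ corner-gray over 5 cells = 3046  → 14.4383
row 4: Σ corner-gray over 5 cells = 3283  → 15.5617
row 5: Σ corner-gray over 5 cells = 2307  → 10.9354
row 6: Σ corner-gray over 5 cells = 1928  → 9.1389
row 7: Σ corner-gray over 5 cells = 2963  → 14.0449
row 8: Σ corner-gray over 5 cells = 2914  → 13.8126
row 9: Σ corner-gray over 5 cells = 2714  → 12.8646
row 10: Σ corner-gray over 5 cells = 2926  → 13.8695
row 11: Σ corner-gray over 5 cells = 2907  → 13.7794
row 12: Σ corner-gray over 5 cells = 3103  → 14.7085
row 13: Σ corner-gray over 5 cells = 3194  → 15.1399
Σ rows: total corner-gray = 38134  → 180.7587 mm³

180.759


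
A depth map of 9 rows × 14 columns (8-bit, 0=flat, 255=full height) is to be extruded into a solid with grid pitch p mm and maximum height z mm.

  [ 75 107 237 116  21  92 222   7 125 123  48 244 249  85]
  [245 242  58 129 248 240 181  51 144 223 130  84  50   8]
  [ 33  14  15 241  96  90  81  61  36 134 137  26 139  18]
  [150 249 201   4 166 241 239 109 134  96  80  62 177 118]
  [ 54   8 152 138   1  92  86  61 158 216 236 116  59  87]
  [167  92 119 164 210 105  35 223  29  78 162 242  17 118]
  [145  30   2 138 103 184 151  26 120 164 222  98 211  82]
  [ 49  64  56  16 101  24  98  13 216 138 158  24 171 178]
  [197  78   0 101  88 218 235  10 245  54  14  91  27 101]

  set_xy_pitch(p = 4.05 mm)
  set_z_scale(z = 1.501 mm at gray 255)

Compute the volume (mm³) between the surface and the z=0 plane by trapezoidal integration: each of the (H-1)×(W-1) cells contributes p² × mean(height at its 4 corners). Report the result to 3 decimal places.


1173.223

height_mm = gray/255 × 1.501; cell vol = 4.05² × mean(4 corners)
unit = 4.05² × 1.501 / (4×255) = 0.0241374 mm³ per gray-sum
row 0: Σ corner-gray over 13 cells = 7155  → 172.7031
row 1: Σ corner-gray over 13 cells = 6004  → 144.9210
row 2: Σ corner-gray over 13 cells = 5975  → 144.2210
row 3: Σ corner-gray over 13 cells = 6571  → 158.6069
row 4: Σ corner-gray over 13 cells = 6024  → 145.4037
row 5: Σ corner-gray over 13 cells = 6362  → 153.5622
row 6: Σ corner-gray over 13 cells = 5510  → 132.9971
row 7: Σ corner-gray over 13 cells = 5005  → 120.8077
Σ rows: total corner-gray = 48606  → 1173.2227 mm³


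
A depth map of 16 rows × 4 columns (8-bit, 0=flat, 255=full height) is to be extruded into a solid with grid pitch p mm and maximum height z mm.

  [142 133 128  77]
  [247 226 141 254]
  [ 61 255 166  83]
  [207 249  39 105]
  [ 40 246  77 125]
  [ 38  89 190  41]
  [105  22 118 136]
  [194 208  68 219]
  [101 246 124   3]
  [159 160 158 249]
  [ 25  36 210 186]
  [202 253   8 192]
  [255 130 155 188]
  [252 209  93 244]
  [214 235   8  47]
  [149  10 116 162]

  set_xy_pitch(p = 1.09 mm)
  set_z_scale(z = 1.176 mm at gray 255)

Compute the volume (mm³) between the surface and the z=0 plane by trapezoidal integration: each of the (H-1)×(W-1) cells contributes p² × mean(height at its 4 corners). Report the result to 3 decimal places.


35.785

height_mm = gray/255 × 1.176; cell vol = 1.09² × mean(4 corners)
unit = 1.09² × 1.176 / (4×255) = 0.00136981 mm³ per gray-sum
row 0: Σ corner-gray over 3 cells = 1976  → 2.7067
row 1: Σ corner-gray over 3 cells = 2221  → 3.0423
row 2: Σ corner-gray over 3 cells = 1874  → 2.5670
row 3: Σ corner-gray over 3 cells = 1699  → 2.3273
row 4: Σ corner-gray over 3 cells = 1448  → 1.9835
row 5: Σ corner-gray over 3 cells = 1158  → 1.5862
row 6: Σ corner-gray over 3 cells = 1486  → 2.0355
row 7: Σ corner-gray over 3 cells = 1809  → 2.4780
row 8: Σ corner-gray over 3 cells = 1888  → 2.5862
row 9: Σ corner-gray over 3 cells = 1747  → 2.3931
row 10: Σ corner-gray over 3 cells = 1619  → 2.2177
row 11: Σ corner-gray over 3 cells = 1929  → 2.6424
row 12: Σ corner-gray over 3 cells = 2113  → 2.8944
row 13: Σ corner-gray over 3 cells = 1847  → 2.5300
row 14: Σ corner-gray over 3 cells = 1310  → 1.7945
Σ rows: total corner-gray = 26124  → 35.7849 mm³


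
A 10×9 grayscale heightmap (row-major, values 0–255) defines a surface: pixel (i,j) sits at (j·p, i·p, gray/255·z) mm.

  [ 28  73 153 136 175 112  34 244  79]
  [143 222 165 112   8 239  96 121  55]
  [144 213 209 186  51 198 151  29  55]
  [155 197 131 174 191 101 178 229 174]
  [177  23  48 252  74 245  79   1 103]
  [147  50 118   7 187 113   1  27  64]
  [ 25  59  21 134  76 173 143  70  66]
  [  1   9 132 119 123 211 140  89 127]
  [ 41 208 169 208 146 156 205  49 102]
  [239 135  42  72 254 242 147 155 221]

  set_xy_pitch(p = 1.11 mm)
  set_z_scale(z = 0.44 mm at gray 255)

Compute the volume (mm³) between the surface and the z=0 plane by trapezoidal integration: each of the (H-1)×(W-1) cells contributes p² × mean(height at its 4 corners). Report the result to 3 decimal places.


height_mm = gray/255 × 0.44; cell vol = 1.11² × mean(4 corners)
unit = 1.11² × 0.44 / (4×255) = 0.000531494 mm³ per gray-sum
row 0: Σ corner-gray over 8 cells = 4085  → 2.1712
row 1: Σ corner-gray over 8 cells = 4397  → 2.3370
row 2: Σ corner-gray over 8 cells = 5004  → 2.6596
row 3: Σ corner-gray over 8 cells = 4455  → 2.3678
row 4: Σ corner-gray over 8 cells = 2941  → 1.5631
row 5: Σ corner-gray over 8 cells = 2660  → 1.4138
row 6: Σ corner-gray over 8 cells = 3217  → 1.7098
row 7: Σ corner-gray over 8 cells = 4199  → 2.2317
row 8: Σ corner-gray over 8 cells = 4979  → 2.6463
Σ rows: total corner-gray = 35937  → 19.1003 mm³

19.100


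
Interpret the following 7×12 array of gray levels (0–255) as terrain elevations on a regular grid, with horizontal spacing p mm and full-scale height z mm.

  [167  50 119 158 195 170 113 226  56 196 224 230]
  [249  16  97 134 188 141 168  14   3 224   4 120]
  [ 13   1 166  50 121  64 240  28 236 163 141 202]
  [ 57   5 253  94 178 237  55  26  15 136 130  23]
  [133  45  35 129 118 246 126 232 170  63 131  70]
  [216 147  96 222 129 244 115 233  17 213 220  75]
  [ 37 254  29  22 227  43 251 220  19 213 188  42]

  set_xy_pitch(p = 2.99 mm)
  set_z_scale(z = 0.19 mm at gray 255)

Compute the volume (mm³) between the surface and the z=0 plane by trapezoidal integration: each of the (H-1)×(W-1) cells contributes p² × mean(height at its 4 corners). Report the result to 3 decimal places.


56.244

height_mm = gray/255 × 0.19; cell vol = 2.99² × mean(4 corners)
unit = 2.99² × 0.19 / (4×255) = 0.00166531 mm³ per gray-sum
row 0: Σ corner-gray over 11 cells = 5758  → 9.5889
row 1: Σ corner-gray over 11 cells = 4982  → 8.2966
row 2: Σ corner-gray over 11 cells = 4973  → 8.2816
row 3: Σ corner-gray over 11 cells = 5131  → 8.5447
row 4: Σ corner-gray over 11 cells = 6356  → 10.5847
row 5: Σ corner-gray over 11 cells = 6574  → 10.9478
Σ rows: total corner-gray = 33774  → 56.2443 mm³


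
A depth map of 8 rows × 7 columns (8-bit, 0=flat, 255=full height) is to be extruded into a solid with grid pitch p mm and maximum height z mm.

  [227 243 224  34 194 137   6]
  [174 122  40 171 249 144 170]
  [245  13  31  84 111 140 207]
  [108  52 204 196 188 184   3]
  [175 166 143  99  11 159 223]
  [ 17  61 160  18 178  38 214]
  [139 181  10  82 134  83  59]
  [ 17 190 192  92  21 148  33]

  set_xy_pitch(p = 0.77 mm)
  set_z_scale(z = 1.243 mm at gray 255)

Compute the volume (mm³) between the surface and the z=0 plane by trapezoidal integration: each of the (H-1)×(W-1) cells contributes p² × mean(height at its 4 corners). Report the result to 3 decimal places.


14.818

height_mm = gray/255 × 1.243; cell vol = 0.77² × mean(4 corners)
unit = 0.77² × 1.243 / (4×255) = 0.000722524 mm³ per gray-sum
row 0: Σ corner-gray over 6 cells = 3693  → 2.6683
row 1: Σ corner-gray over 6 cells = 3006  → 2.1719
row 2: Σ corner-gray over 6 cells = 2969  → 2.1452
row 3: Σ corner-gray over 6 cells = 3313  → 2.3937
row 4: Σ corner-gray over 6 cells = 2695  → 1.9472
row 5: Σ corner-gray over 6 cells = 2319  → 1.6755
row 6: Σ corner-gray over 6 cells = 2514  → 1.8164
Σ rows: total corner-gray = 20509  → 14.8182 mm³


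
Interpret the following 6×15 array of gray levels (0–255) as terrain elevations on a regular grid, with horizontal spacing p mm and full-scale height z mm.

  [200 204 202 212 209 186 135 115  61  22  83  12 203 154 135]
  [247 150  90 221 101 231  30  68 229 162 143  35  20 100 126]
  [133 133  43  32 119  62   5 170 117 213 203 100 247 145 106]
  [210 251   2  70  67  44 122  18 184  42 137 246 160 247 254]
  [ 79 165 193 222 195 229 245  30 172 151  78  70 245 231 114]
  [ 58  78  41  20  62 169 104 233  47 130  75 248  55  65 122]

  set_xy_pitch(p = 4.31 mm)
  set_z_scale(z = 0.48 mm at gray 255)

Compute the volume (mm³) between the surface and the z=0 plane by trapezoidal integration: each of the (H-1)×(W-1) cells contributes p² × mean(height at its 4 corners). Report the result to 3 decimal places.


height_mm = gray/255 × 0.48; cell vol = 4.31² × mean(4 corners)
unit = 4.31² × 0.48 / (4×255) = 0.00874169 mm³ per gray-sum
row 0: Σ corner-gray over 14 cells = 7464  → 65.2480
row 1: Σ corner-gray over 14 cells = 6950  → 60.7548
row 2: Σ corner-gray over 14 cells = 7061  → 61.7251
row 3: Σ corner-gray over 14 cells = 8289  → 72.4599
row 4: Σ corner-gray over 14 cells = 7479  → 65.3791
Σ rows: total corner-gray = 37243  → 325.5669 mm³

325.567


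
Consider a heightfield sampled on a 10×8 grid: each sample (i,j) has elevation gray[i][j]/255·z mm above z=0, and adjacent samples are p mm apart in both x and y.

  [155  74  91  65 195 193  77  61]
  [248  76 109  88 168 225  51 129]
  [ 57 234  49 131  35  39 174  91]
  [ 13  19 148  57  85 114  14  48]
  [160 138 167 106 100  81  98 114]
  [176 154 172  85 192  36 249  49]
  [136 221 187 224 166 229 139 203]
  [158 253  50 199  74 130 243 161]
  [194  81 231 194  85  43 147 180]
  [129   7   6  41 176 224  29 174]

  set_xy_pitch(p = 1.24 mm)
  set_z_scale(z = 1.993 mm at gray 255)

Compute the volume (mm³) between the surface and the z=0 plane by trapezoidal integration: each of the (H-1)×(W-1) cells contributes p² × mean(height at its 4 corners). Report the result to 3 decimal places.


96.947

height_mm = gray/255 × 1.993; cell vol = 1.24² × mean(4 corners)
unit = 1.24² × 1.993 / (4×255) = 0.00300435 mm³ per gray-sum
row 0: Σ corner-gray over 7 cells = 3417  → 10.2659
row 1: Σ corner-gray over 7 cells = 3283  → 9.8633
row 2: Σ corner-gray over 7 cells = 2407  → 7.2315
row 3: Σ corner-gray over 7 cells = 2589  → 7.7783
row 4: Σ corner-gray over 7 cells = 3655  → 10.9809
row 5: Σ corner-gray over 7 cells = 4672  → 14.0363
row 6: Σ corner-gray over 7 cells = 4888  → 14.6853
row 7: Σ corner-gray over 7 cells = 4153  → 12.4771
row 8: Σ corner-gray over 7 cells = 3205  → 9.6289
Σ rows: total corner-gray = 32269  → 96.9474 mm³


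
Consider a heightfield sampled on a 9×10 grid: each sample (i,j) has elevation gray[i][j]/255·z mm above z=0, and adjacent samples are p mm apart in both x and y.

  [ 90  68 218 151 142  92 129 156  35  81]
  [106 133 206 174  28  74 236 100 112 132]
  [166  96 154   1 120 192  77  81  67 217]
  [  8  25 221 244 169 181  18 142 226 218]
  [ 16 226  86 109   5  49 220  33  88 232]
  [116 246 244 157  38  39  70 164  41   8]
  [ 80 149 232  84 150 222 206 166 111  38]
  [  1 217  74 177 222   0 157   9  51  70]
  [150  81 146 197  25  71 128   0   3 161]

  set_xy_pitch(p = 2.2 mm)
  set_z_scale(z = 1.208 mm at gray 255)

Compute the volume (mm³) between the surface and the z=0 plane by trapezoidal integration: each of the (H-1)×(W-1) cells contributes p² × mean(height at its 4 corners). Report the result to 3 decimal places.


200.955

height_mm = gray/255 × 1.208; cell vol = 2.2² × mean(4 corners)
unit = 2.2² × 1.208 / (4×255) = 0.00573208 mm³ per gray-sum
row 0: Σ corner-gray over 9 cells = 4517  → 25.8918
row 1: Σ corner-gray over 9 cells = 4323  → 24.7798
row 2: Σ corner-gray over 9 cells = 4637  → 26.5796
row 3: Σ corner-gray over 9 cells = 4558  → 26.1268
row 4: Σ corner-gray over 9 cells = 4002  → 22.9398
row 5: Σ corner-gray over 9 cells = 4880  → 27.9725
row 6: Σ corner-gray over 9 cells = 4643  → 26.6140
row 7: Σ corner-gray over 9 cells = 3498  → 20.0508
Σ rows: total corner-gray = 35058  → 200.9552 mm³


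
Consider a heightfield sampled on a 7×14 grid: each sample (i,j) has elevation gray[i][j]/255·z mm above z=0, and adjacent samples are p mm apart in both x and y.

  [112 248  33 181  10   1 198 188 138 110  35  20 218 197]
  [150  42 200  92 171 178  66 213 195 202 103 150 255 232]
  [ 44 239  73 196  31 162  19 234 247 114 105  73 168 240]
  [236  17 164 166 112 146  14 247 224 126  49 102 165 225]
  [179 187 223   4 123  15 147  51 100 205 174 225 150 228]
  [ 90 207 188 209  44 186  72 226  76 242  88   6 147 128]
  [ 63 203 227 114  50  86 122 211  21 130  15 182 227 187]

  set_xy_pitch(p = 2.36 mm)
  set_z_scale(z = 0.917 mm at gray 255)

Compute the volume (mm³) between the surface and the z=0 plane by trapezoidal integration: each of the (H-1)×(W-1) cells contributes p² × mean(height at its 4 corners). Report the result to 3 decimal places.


217.407

height_mm = gray/255 × 0.917; cell vol = 2.36² × mean(4 corners)
unit = 2.36² × 0.917 / (4×255) = 0.00500718 mm³ per gray-sum
row 0: Σ corner-gray over 13 cells = 7185  → 35.9766
row 1: Σ corner-gray over 13 cells = 7722  → 38.6654
row 2: Σ corner-gray over 13 cells = 7131  → 35.7062
row 3: Σ corner-gray over 13 cells = 7140  → 35.7513
row 4: Σ corner-gray over 13 cells = 7215  → 36.1268
row 5: Σ corner-gray over 13 cells = 7026  → 35.1804
Σ rows: total corner-gray = 43419  → 217.4067 mm³


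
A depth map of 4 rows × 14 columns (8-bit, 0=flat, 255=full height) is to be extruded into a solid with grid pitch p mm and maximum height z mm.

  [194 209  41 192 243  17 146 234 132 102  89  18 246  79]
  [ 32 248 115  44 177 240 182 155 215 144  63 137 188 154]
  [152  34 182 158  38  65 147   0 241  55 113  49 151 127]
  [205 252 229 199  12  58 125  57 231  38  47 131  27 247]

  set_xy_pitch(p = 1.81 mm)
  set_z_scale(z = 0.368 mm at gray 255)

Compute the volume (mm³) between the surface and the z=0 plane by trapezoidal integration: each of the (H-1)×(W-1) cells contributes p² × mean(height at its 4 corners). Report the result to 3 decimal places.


height_mm = gray/255 × 0.368; cell vol = 1.81² × mean(4 corners)
unit = 1.81² × 0.368 / (4×255) = 0.00118197 mm³ per gray-sum
row 0: Σ corner-gray over 13 cells = 7613  → 8.9983
row 1: Σ corner-gray over 13 cells = 6747  → 7.9747
row 2: Σ corner-gray over 13 cells = 6009  → 7.1024
Σ rows: total corner-gray = 20369  → 24.0755 mm³

24.075


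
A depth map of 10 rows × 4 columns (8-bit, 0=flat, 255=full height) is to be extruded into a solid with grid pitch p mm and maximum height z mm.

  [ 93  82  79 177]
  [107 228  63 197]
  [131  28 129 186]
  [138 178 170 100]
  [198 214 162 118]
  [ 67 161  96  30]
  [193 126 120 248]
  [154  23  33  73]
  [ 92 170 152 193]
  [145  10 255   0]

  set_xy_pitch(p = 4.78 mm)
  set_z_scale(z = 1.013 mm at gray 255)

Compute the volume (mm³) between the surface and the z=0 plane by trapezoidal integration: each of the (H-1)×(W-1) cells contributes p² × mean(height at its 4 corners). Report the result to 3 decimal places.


316.071

height_mm = gray/255 × 1.013; cell vol = 4.78² × mean(4 corners)
unit = 4.78² × 1.013 / (4×255) = 0.0226916 mm³ per gray-sum
row 0: Σ corner-gray over 3 cells = 1478  → 33.5382
row 1: Σ corner-gray over 3 cells = 1517  → 34.4232
row 2: Σ corner-gray over 3 cells = 1565  → 35.5123
row 3: Σ corner-gray over 3 cells = 2002  → 45.4286
row 4: Σ corner-gray over 3 cells = 1679  → 38.0992
row 5: Σ corner-gray over 3 cells = 1544  → 35.0358
row 6: Σ corner-gray over 3 cells = 1272  → 28.8637
row 7: Σ corner-gray over 3 cells = 1268  → 28.7729
row 8: Σ corner-gray over 3 cells = 1604  → 36.3973
Σ rows: total corner-gray = 13929  → 316.0713 mm³
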